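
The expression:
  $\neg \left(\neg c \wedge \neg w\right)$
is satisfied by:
  {c: True, w: True}
  {c: True, w: False}
  {w: True, c: False}


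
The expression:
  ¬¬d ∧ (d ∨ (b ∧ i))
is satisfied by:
  {d: True}


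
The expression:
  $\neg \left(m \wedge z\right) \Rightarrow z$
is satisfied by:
  {z: True}


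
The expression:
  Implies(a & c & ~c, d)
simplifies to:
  True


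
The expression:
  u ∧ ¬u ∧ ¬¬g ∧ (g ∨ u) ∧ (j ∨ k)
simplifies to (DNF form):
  False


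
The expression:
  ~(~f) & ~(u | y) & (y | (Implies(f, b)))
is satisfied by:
  {b: True, f: True, u: False, y: False}


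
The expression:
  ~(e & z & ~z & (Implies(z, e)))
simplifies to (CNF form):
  True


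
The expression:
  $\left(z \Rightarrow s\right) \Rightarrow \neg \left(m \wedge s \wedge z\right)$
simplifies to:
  $\neg m \vee \neg s \vee \neg z$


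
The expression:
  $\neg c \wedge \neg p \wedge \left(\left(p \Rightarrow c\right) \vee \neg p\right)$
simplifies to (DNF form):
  $\neg c \wedge \neg p$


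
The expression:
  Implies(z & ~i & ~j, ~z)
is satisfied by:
  {i: True, j: True, z: False}
  {i: True, j: False, z: False}
  {j: True, i: False, z: False}
  {i: False, j: False, z: False}
  {i: True, z: True, j: True}
  {i: True, z: True, j: False}
  {z: True, j: True, i: False}


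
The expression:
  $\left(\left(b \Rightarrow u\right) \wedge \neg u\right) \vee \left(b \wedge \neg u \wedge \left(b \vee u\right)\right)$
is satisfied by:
  {u: False}


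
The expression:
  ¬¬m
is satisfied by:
  {m: True}


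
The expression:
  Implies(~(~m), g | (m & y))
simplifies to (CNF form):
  g | y | ~m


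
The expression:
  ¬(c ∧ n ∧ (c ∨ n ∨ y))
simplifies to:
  ¬c ∨ ¬n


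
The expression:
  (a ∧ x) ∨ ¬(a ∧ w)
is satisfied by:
  {x: True, w: False, a: False}
  {w: False, a: False, x: False}
  {x: True, a: True, w: False}
  {a: True, w: False, x: False}
  {x: True, w: True, a: False}
  {w: True, x: False, a: False}
  {x: True, a: True, w: True}


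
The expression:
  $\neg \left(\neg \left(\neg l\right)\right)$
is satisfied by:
  {l: False}


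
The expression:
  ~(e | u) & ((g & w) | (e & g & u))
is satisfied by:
  {w: True, g: True, u: False, e: False}


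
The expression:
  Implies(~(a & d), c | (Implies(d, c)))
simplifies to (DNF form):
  a | c | ~d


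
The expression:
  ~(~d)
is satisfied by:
  {d: True}


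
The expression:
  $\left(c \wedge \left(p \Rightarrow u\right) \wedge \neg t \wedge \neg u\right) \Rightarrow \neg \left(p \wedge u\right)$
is always true.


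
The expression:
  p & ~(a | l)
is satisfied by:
  {p: True, l: False, a: False}


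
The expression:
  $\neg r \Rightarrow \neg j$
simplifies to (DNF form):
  $r \vee \neg j$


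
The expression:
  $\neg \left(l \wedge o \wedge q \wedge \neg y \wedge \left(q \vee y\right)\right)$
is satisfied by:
  {y: True, l: False, q: False, o: False}
  {y: False, l: False, q: False, o: False}
  {o: True, y: True, l: False, q: False}
  {o: True, y: False, l: False, q: False}
  {y: True, q: True, o: False, l: False}
  {q: True, o: False, l: False, y: False}
  {o: True, q: True, y: True, l: False}
  {o: True, q: True, y: False, l: False}
  {y: True, l: True, o: False, q: False}
  {l: True, o: False, q: False, y: False}
  {y: True, o: True, l: True, q: False}
  {o: True, l: True, y: False, q: False}
  {y: True, q: True, l: True, o: False}
  {q: True, l: True, o: False, y: False}
  {o: True, q: True, l: True, y: True}


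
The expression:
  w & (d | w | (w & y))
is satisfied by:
  {w: True}


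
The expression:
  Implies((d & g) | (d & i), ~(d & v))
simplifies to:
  ~d | ~v | (~g & ~i)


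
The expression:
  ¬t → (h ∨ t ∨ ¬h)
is always true.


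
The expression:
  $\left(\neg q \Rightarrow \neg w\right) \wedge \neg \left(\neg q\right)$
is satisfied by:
  {q: True}


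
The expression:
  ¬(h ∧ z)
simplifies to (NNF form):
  ¬h ∨ ¬z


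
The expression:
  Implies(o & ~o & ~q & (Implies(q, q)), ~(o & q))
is always true.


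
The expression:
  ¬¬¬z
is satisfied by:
  {z: False}


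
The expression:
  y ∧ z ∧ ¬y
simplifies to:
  False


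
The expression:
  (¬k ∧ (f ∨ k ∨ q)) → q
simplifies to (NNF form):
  k ∨ q ∨ ¬f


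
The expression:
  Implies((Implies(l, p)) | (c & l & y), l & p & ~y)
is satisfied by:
  {l: True, p: False, y: False, c: False}
  {c: True, l: True, p: False, y: False}
  {p: True, l: True, c: False, y: False}
  {c: True, p: True, l: True, y: False}
  {y: True, l: True, c: False, p: False}


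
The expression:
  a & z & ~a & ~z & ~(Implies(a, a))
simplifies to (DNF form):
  False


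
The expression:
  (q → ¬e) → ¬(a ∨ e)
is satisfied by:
  {q: True, e: False, a: False}
  {q: False, e: False, a: False}
  {e: True, q: True, a: False}
  {a: True, e: True, q: True}


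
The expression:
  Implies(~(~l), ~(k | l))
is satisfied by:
  {l: False}


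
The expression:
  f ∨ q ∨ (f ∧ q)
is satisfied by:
  {q: True, f: True}
  {q: True, f: False}
  {f: True, q: False}


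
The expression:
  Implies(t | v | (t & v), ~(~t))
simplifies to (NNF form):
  t | ~v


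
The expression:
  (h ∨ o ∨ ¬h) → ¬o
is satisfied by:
  {o: False}


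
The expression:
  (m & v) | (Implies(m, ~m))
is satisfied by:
  {v: True, m: False}
  {m: False, v: False}
  {m: True, v: True}


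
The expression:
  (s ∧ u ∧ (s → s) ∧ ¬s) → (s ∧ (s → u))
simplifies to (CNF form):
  True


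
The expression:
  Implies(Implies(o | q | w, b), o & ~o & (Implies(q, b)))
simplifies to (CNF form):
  ~b & (o | q | w)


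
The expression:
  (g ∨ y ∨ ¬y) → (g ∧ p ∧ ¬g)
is never true.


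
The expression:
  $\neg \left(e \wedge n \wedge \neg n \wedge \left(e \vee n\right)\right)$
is always true.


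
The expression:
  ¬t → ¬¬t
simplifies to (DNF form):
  t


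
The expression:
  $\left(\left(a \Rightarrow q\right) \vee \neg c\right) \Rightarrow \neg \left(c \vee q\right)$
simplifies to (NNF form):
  $\neg q \wedge \left(a \vee \neg c\right)$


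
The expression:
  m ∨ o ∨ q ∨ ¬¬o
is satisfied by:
  {q: True, m: True, o: True}
  {q: True, m: True, o: False}
  {q: True, o: True, m: False}
  {q: True, o: False, m: False}
  {m: True, o: True, q: False}
  {m: True, o: False, q: False}
  {o: True, m: False, q: False}


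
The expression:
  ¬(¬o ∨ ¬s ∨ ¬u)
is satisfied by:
  {u: True, s: True, o: True}


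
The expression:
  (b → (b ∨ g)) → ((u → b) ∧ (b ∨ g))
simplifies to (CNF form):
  (b ∨ g) ∧ (b ∨ ¬u)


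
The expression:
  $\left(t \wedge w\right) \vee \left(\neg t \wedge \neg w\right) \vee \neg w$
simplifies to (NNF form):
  $t \vee \neg w$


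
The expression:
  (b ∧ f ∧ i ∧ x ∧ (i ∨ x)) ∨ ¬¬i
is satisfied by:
  {i: True}


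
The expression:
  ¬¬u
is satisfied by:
  {u: True}


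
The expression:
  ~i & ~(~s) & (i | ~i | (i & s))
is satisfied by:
  {s: True, i: False}


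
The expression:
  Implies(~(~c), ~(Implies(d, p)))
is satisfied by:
  {d: True, p: False, c: False}
  {p: False, c: False, d: False}
  {d: True, p: True, c: False}
  {p: True, d: False, c: False}
  {c: True, d: True, p: False}


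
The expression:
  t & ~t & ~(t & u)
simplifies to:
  False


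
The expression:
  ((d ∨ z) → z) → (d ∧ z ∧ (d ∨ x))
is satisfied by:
  {d: True}


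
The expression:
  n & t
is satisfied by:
  {t: True, n: True}


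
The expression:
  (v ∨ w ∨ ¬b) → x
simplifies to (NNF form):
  x ∨ (b ∧ ¬v ∧ ¬w)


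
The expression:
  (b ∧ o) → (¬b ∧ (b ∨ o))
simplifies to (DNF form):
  ¬b ∨ ¬o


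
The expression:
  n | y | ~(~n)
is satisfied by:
  {n: True, y: True}
  {n: True, y: False}
  {y: True, n: False}


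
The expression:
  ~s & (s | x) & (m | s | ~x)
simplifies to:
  m & x & ~s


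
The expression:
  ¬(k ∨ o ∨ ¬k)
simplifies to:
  False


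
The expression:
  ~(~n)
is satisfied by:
  {n: True}


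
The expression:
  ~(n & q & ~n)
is always true.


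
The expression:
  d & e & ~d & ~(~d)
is never true.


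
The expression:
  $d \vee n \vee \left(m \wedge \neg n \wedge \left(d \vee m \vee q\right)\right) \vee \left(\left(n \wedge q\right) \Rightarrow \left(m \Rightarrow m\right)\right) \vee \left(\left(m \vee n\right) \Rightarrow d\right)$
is always true.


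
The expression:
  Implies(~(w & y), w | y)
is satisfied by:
  {y: True, w: True}
  {y: True, w: False}
  {w: True, y: False}


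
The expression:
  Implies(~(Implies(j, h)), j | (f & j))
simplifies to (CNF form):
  True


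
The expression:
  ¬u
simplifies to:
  ¬u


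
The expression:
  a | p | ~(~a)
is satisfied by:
  {a: True, p: True}
  {a: True, p: False}
  {p: True, a: False}


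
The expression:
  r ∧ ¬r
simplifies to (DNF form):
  False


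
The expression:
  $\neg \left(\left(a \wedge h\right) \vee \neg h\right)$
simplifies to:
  $h \wedge \neg a$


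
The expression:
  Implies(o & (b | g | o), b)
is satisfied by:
  {b: True, o: False}
  {o: False, b: False}
  {o: True, b: True}


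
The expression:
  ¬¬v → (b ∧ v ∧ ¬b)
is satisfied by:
  {v: False}


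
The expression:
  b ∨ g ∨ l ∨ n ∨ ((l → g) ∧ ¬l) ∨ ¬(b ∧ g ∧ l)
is always true.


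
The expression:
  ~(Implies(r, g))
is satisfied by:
  {r: True, g: False}


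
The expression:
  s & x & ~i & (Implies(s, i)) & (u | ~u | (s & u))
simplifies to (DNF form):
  False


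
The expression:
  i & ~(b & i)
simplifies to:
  i & ~b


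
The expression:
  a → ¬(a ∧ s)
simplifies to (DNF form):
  ¬a ∨ ¬s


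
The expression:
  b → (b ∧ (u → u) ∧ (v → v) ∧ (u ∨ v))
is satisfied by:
  {v: True, u: True, b: False}
  {v: True, u: False, b: False}
  {u: True, v: False, b: False}
  {v: False, u: False, b: False}
  {b: True, v: True, u: True}
  {b: True, v: True, u: False}
  {b: True, u: True, v: False}


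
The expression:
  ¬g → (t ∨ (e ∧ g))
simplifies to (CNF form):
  g ∨ t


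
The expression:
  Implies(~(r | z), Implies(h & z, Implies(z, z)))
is always true.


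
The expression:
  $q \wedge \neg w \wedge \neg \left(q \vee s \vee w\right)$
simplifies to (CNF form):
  $\text{False}$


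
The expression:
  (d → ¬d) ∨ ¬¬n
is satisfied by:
  {n: True, d: False}
  {d: False, n: False}
  {d: True, n: True}


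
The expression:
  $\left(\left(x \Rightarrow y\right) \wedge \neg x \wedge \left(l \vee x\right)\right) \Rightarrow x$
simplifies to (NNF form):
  $x \vee \neg l$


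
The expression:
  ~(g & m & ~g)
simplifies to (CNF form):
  True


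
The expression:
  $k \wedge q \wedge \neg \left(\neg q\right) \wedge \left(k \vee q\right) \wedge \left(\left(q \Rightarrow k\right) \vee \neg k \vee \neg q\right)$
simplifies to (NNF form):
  $k \wedge q$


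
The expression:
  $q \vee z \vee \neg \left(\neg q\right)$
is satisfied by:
  {q: True, z: True}
  {q: True, z: False}
  {z: True, q: False}


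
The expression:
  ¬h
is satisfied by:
  {h: False}


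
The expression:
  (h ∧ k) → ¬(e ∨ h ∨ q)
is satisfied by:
  {h: False, k: False}
  {k: True, h: False}
  {h: True, k: False}


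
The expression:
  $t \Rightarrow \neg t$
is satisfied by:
  {t: False}


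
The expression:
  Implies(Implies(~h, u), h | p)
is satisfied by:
  {p: True, h: True, u: False}
  {p: True, u: False, h: False}
  {h: True, u: False, p: False}
  {h: False, u: False, p: False}
  {p: True, h: True, u: True}
  {p: True, u: True, h: False}
  {h: True, u: True, p: False}


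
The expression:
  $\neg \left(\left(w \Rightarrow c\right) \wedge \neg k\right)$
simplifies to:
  $k \vee \left(w \wedge \neg c\right)$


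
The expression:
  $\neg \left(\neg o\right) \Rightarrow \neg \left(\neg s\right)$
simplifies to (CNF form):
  $s \vee \neg o$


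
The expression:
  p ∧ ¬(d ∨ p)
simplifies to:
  False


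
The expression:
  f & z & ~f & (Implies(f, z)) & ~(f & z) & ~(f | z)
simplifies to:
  False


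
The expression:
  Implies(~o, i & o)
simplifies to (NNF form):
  o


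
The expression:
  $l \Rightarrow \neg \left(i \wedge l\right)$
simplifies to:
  $\neg i \vee \neg l$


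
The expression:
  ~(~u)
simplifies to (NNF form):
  u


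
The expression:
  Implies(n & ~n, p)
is always true.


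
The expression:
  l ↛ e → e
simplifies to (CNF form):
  e ∨ ¬l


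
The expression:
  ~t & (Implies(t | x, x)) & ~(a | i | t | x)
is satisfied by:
  {x: False, i: False, t: False, a: False}


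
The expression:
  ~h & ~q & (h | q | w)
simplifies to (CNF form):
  w & ~h & ~q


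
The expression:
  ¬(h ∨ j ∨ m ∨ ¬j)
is never true.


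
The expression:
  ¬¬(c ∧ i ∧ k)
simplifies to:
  c ∧ i ∧ k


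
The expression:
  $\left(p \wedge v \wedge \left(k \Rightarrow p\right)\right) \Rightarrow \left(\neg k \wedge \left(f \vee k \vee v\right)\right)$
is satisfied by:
  {p: False, k: False, v: False}
  {v: True, p: False, k: False}
  {k: True, p: False, v: False}
  {v: True, k: True, p: False}
  {p: True, v: False, k: False}
  {v: True, p: True, k: False}
  {k: True, p: True, v: False}


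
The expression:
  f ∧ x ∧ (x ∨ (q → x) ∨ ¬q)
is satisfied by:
  {x: True, f: True}


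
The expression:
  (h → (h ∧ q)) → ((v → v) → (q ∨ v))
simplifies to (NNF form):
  h ∨ q ∨ v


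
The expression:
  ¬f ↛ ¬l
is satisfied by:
  {l: True, f: False}


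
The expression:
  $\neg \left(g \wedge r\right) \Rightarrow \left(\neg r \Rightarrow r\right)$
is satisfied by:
  {r: True}


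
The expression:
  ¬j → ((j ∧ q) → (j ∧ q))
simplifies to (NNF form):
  True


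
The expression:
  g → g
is always true.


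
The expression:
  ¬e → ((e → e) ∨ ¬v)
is always true.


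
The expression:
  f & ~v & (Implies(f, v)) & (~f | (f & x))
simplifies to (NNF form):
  False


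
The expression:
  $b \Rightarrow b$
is always true.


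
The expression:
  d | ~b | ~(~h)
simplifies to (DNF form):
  d | h | ~b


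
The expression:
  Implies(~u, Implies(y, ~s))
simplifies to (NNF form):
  u | ~s | ~y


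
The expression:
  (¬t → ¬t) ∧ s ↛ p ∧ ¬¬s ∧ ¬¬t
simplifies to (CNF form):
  s ∧ t ∧ ¬p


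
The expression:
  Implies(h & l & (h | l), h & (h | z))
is always true.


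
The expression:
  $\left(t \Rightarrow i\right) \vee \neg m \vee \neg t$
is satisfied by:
  {i: True, m: False, t: False}
  {m: False, t: False, i: False}
  {i: True, t: True, m: False}
  {t: True, m: False, i: False}
  {i: True, m: True, t: False}
  {m: True, i: False, t: False}
  {i: True, t: True, m: True}


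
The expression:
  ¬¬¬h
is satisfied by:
  {h: False}


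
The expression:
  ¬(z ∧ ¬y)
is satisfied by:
  {y: True, z: False}
  {z: False, y: False}
  {z: True, y: True}


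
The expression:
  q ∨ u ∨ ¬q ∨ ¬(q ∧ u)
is always true.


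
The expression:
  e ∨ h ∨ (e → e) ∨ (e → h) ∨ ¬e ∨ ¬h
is always true.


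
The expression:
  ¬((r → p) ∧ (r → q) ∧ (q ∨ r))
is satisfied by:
  {r: True, q: False, p: False}
  {r: False, q: False, p: False}
  {p: True, r: True, q: False}
  {p: True, r: False, q: False}
  {q: True, r: True, p: False}


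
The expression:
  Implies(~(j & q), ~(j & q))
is always true.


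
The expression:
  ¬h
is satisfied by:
  {h: False}


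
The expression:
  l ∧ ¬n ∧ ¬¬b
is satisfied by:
  {b: True, l: True, n: False}


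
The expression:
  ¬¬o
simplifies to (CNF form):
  o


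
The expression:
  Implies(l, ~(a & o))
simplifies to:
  ~a | ~l | ~o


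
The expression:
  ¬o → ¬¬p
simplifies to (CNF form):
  o ∨ p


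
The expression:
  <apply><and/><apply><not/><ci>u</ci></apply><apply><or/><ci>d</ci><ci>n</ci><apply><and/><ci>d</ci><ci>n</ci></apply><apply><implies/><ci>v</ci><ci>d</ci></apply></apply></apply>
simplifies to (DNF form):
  <apply><or/><apply><and/><ci>d</ci><apply><not/><ci>u</ci></apply></apply><apply><and/><ci>n</ci><apply><not/><ci>u</ci></apply></apply><apply><and/><apply><not/><ci>u</ci></apply><apply><not/><ci>v</ci></apply></apply></apply>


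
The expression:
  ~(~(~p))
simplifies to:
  ~p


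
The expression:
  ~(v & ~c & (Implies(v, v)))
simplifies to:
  c | ~v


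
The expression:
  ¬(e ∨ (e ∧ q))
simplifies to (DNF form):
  ¬e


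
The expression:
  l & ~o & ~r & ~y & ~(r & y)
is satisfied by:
  {l: True, y: False, r: False, o: False}


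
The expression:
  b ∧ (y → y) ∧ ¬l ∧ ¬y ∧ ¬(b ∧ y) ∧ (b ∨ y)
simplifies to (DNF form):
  b ∧ ¬l ∧ ¬y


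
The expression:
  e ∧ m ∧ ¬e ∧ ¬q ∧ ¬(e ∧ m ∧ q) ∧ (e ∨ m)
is never true.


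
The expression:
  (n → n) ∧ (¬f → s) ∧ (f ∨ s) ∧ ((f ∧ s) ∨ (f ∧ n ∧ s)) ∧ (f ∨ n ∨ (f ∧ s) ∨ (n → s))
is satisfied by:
  {s: True, f: True}


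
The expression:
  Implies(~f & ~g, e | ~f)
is always true.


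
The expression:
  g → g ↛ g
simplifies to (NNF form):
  ¬g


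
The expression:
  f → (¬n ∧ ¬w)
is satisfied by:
  {w: False, f: False, n: False}
  {n: True, w: False, f: False}
  {w: True, n: False, f: False}
  {n: True, w: True, f: False}
  {f: True, n: False, w: False}


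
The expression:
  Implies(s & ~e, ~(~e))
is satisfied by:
  {e: True, s: False}
  {s: False, e: False}
  {s: True, e: True}


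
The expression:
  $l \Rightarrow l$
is always true.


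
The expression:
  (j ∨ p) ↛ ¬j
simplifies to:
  j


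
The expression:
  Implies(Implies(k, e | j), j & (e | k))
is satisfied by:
  {k: True, j: True, e: False}
  {k: True, j: False, e: False}
  {k: True, e: True, j: True}
  {e: True, j: True, k: False}


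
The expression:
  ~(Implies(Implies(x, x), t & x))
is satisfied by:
  {t: False, x: False}
  {x: True, t: False}
  {t: True, x: False}


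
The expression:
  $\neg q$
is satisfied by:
  {q: False}


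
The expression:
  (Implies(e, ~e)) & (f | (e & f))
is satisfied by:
  {f: True, e: False}


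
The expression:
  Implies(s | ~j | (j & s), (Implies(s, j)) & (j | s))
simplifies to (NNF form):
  j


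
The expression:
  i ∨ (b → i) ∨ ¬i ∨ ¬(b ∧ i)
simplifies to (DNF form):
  True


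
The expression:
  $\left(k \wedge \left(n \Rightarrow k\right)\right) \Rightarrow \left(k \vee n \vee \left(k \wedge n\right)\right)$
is always true.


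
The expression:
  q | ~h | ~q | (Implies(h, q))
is always true.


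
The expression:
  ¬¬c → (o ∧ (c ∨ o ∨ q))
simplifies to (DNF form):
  o ∨ ¬c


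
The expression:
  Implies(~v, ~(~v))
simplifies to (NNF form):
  v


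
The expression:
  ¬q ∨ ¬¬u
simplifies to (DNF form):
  u ∨ ¬q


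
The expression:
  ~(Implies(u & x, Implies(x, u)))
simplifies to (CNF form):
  False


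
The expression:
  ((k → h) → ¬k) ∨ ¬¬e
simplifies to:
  e ∨ ¬h ∨ ¬k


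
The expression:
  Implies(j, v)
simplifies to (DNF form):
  v | ~j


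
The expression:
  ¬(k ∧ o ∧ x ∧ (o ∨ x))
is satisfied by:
  {k: False, o: False, x: False}
  {x: True, k: False, o: False}
  {o: True, k: False, x: False}
  {x: True, o: True, k: False}
  {k: True, x: False, o: False}
  {x: True, k: True, o: False}
  {o: True, k: True, x: False}


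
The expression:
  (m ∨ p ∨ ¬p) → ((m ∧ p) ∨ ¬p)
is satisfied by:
  {m: True, p: False}
  {p: False, m: False}
  {p: True, m: True}


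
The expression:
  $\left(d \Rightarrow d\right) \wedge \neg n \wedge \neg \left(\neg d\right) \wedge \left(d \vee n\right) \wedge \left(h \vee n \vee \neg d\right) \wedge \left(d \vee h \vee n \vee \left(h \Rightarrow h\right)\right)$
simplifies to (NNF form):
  $d \wedge h \wedge \neg n$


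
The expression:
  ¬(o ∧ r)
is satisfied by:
  {o: False, r: False}
  {r: True, o: False}
  {o: True, r: False}


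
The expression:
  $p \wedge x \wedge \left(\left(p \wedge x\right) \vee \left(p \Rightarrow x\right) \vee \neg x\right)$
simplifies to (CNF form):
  $p \wedge x$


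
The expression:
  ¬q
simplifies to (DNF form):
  ¬q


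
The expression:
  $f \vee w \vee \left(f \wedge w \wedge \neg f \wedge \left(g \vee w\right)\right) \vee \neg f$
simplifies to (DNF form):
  $\text{True}$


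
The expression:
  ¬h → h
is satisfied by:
  {h: True}


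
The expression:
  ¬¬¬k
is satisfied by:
  {k: False}


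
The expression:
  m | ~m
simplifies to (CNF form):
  True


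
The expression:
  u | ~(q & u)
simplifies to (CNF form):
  True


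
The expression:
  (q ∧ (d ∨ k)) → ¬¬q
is always true.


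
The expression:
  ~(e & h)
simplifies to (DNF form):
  ~e | ~h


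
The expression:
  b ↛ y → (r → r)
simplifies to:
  True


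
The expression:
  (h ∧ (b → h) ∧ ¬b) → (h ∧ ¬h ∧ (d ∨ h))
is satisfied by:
  {b: True, h: False}
  {h: False, b: False}
  {h: True, b: True}


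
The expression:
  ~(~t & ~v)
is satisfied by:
  {t: True, v: True}
  {t: True, v: False}
  {v: True, t: False}


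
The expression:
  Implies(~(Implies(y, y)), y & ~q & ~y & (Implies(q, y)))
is always true.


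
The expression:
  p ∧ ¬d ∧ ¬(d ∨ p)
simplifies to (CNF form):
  False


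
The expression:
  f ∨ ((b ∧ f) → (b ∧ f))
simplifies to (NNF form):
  True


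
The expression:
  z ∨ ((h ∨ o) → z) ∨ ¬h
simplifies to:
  z ∨ ¬h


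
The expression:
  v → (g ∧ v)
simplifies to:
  g ∨ ¬v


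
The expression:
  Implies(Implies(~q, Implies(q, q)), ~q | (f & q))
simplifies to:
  f | ~q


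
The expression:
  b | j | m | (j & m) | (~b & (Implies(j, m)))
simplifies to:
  True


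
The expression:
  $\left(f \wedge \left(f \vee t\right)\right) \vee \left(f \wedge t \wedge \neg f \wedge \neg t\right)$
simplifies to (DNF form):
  $f$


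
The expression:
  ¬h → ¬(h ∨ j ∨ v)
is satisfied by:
  {h: True, j: False, v: False}
  {h: True, v: True, j: False}
  {h: True, j: True, v: False}
  {h: True, v: True, j: True}
  {v: False, j: False, h: False}


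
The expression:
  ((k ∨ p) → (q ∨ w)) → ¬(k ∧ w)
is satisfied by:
  {w: False, k: False}
  {k: True, w: False}
  {w: True, k: False}


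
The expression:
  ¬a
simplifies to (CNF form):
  ¬a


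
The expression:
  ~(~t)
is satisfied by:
  {t: True}


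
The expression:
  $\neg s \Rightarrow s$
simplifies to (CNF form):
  $s$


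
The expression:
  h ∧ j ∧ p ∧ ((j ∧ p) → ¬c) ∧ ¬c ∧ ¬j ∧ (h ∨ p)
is never true.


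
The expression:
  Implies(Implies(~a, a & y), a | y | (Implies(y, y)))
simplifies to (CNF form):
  True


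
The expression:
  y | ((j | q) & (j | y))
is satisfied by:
  {y: True, j: True}
  {y: True, j: False}
  {j: True, y: False}


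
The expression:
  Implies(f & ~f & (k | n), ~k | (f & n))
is always true.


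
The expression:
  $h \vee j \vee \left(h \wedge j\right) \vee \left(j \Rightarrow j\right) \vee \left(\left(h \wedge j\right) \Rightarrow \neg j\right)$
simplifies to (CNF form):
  $\text{True}$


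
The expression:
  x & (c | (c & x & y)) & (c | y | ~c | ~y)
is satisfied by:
  {c: True, x: True}


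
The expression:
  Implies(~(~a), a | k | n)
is always true.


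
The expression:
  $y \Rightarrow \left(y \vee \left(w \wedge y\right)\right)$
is always true.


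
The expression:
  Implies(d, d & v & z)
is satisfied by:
  {z: True, v: True, d: False}
  {z: True, v: False, d: False}
  {v: True, z: False, d: False}
  {z: False, v: False, d: False}
  {d: True, z: True, v: True}


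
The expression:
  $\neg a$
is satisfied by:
  {a: False}


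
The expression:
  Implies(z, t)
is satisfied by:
  {t: True, z: False}
  {z: False, t: False}
  {z: True, t: True}


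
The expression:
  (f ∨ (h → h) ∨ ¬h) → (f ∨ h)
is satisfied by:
  {h: True, f: True}
  {h: True, f: False}
  {f: True, h: False}


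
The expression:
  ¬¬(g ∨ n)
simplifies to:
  g ∨ n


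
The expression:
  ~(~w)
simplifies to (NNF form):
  w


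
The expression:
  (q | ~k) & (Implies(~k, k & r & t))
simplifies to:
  k & q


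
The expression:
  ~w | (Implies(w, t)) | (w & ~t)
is always true.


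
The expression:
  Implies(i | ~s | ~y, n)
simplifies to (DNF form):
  n | (s & y & ~i)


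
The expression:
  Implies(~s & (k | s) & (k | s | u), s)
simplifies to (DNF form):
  s | ~k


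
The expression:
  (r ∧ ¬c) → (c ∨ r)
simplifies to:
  True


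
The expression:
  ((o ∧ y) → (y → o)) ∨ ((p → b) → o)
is always true.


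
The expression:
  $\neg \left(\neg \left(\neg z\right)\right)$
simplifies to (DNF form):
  $\neg z$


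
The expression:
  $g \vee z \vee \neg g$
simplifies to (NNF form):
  $\text{True}$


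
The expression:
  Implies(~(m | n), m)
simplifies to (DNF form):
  m | n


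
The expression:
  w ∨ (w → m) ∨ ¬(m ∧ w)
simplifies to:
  True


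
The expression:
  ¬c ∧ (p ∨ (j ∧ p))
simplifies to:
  p ∧ ¬c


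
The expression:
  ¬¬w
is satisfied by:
  {w: True}


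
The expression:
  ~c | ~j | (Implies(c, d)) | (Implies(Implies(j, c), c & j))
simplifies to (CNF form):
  True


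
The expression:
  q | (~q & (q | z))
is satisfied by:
  {q: True, z: True}
  {q: True, z: False}
  {z: True, q: False}


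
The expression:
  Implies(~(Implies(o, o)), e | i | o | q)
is always true.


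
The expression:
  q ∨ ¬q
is always true.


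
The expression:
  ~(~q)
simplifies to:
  q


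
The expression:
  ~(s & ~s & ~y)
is always true.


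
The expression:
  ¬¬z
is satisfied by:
  {z: True}


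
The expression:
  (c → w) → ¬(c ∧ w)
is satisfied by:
  {w: False, c: False}
  {c: True, w: False}
  {w: True, c: False}


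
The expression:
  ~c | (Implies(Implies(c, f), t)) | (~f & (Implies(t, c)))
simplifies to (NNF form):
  t | ~c | ~f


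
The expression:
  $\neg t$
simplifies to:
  $\neg t$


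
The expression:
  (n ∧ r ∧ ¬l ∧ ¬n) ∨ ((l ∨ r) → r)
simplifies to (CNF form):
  r ∨ ¬l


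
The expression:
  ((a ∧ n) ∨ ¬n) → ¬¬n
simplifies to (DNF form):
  n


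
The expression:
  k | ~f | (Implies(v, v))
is always true.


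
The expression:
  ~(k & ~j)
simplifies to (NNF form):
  j | ~k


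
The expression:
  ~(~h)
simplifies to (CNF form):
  h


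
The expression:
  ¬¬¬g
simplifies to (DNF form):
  ¬g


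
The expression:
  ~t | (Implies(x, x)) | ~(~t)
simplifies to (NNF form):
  True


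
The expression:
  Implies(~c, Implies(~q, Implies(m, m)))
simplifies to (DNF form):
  True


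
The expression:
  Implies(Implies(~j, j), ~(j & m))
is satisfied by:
  {m: False, j: False}
  {j: True, m: False}
  {m: True, j: False}


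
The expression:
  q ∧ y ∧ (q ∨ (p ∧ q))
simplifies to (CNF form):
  q ∧ y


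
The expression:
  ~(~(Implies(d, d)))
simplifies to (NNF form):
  True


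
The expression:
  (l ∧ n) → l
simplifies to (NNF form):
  True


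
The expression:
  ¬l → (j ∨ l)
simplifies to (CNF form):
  j ∨ l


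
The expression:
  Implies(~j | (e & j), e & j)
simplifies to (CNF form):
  j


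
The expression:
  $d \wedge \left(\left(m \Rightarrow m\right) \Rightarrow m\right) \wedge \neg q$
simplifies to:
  $d \wedge m \wedge \neg q$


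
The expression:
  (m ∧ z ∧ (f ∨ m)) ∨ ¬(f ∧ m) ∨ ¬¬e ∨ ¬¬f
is always true.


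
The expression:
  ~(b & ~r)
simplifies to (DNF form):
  r | ~b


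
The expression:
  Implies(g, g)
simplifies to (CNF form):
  True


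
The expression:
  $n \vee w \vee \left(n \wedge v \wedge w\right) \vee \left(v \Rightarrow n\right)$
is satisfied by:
  {w: True, n: True, v: False}
  {w: True, v: False, n: False}
  {n: True, v: False, w: False}
  {n: False, v: False, w: False}
  {w: True, n: True, v: True}
  {w: True, v: True, n: False}
  {n: True, v: True, w: False}


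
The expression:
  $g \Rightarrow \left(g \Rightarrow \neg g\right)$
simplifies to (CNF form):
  $\neg g$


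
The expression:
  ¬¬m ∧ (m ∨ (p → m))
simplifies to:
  m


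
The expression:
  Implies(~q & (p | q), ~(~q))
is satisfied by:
  {q: True, p: False}
  {p: False, q: False}
  {p: True, q: True}


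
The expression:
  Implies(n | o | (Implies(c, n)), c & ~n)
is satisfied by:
  {c: True, n: False}


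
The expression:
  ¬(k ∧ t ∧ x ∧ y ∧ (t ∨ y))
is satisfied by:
  {k: False, t: False, x: False, y: False}
  {y: True, k: False, t: False, x: False}
  {x: True, k: False, t: False, y: False}
  {y: True, x: True, k: False, t: False}
  {t: True, y: False, k: False, x: False}
  {y: True, t: True, k: False, x: False}
  {x: True, t: True, y: False, k: False}
  {y: True, x: True, t: True, k: False}
  {k: True, x: False, t: False, y: False}
  {y: True, k: True, x: False, t: False}
  {x: True, k: True, y: False, t: False}
  {y: True, x: True, k: True, t: False}
  {t: True, k: True, x: False, y: False}
  {y: True, t: True, k: True, x: False}
  {x: True, t: True, k: True, y: False}


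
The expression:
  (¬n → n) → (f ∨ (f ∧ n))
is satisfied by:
  {f: True, n: False}
  {n: False, f: False}
  {n: True, f: True}


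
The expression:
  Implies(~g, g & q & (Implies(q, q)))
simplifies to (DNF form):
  g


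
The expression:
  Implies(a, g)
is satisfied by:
  {g: True, a: False}
  {a: False, g: False}
  {a: True, g: True}


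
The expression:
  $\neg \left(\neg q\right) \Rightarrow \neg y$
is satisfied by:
  {q: False, y: False}
  {y: True, q: False}
  {q: True, y: False}


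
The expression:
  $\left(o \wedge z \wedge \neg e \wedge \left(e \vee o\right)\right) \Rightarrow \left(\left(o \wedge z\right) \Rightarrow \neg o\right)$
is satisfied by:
  {e: True, o: False, z: False}
  {o: False, z: False, e: False}
  {z: True, e: True, o: False}
  {z: True, o: False, e: False}
  {e: True, o: True, z: False}
  {o: True, e: False, z: False}
  {z: True, o: True, e: True}


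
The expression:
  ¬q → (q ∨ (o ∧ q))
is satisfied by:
  {q: True}


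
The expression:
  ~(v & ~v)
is always true.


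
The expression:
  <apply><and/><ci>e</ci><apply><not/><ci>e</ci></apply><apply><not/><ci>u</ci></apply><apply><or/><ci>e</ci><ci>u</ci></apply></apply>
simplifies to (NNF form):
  <false/>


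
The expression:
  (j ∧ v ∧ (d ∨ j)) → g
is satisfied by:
  {g: True, v: False, j: False}
  {v: False, j: False, g: False}
  {j: True, g: True, v: False}
  {j: True, v: False, g: False}
  {g: True, v: True, j: False}
  {v: True, g: False, j: False}
  {j: True, v: True, g: True}


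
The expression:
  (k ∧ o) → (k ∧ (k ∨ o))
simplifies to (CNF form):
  True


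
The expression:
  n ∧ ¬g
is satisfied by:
  {n: True, g: False}


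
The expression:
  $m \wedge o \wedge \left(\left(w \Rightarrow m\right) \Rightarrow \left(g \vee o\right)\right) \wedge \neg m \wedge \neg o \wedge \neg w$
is never true.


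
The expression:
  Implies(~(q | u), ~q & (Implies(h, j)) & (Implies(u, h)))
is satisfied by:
  {q: True, u: True, j: True, h: False}
  {q: True, u: True, j: False, h: False}
  {q: True, j: True, u: False, h: False}
  {q: True, j: False, u: False, h: False}
  {u: True, j: True, q: False, h: False}
  {u: True, j: False, q: False, h: False}
  {j: True, q: False, u: False, h: False}
  {j: False, q: False, u: False, h: False}
  {h: True, q: True, u: True, j: True}
  {h: True, q: True, u: True, j: False}
  {h: True, q: True, j: True, u: False}
  {h: True, q: True, j: False, u: False}
  {h: True, u: True, j: True, q: False}
  {h: True, u: True, j: False, q: False}
  {h: True, j: True, u: False, q: False}


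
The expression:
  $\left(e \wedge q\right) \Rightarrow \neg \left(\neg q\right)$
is always true.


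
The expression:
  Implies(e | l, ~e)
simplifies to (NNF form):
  ~e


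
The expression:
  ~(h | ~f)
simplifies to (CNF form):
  f & ~h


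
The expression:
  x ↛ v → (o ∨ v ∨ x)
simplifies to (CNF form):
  True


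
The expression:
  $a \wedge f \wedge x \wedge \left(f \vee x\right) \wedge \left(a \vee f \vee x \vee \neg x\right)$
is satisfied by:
  {a: True, x: True, f: True}


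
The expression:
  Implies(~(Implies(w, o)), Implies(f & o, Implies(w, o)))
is always true.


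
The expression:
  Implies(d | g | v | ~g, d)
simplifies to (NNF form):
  d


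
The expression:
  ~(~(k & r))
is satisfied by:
  {r: True, k: True}


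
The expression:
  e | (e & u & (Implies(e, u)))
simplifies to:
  e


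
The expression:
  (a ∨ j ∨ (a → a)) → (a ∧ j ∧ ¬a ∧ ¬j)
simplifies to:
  False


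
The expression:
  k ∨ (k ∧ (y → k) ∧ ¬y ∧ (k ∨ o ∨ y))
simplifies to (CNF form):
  k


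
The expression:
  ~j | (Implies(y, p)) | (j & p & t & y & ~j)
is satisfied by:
  {p: True, y: False, j: False}
  {p: False, y: False, j: False}
  {j: True, p: True, y: False}
  {j: True, p: False, y: False}
  {y: True, p: True, j: False}
  {y: True, p: False, j: False}
  {y: True, j: True, p: True}


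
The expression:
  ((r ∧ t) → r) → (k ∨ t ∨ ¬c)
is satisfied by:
  {t: True, k: True, c: False}
  {t: True, c: False, k: False}
  {k: True, c: False, t: False}
  {k: False, c: False, t: False}
  {t: True, k: True, c: True}
  {t: True, c: True, k: False}
  {k: True, c: True, t: False}


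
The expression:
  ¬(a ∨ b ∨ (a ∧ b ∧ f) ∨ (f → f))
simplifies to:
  False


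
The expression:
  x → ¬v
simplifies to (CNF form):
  ¬v ∨ ¬x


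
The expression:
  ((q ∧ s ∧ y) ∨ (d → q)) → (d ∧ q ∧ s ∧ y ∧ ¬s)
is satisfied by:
  {d: True, q: False}


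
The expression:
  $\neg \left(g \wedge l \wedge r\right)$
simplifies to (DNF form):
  $\neg g \vee \neg l \vee \neg r$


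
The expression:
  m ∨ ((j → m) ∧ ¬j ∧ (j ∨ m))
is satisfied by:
  {m: True}


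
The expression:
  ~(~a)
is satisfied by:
  {a: True}


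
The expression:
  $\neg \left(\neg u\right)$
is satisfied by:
  {u: True}


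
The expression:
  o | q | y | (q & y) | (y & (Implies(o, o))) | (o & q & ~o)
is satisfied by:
  {y: True, q: True, o: True}
  {y: True, q: True, o: False}
  {y: True, o: True, q: False}
  {y: True, o: False, q: False}
  {q: True, o: True, y: False}
  {q: True, o: False, y: False}
  {o: True, q: False, y: False}


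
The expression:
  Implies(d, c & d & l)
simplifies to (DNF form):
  ~d | (c & l)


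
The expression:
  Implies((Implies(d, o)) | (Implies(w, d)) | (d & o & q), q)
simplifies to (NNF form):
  q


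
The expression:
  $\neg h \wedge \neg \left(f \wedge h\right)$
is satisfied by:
  {h: False}


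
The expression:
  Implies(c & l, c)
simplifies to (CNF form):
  True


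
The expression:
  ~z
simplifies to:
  ~z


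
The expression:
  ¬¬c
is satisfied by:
  {c: True}


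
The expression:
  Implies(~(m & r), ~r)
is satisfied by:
  {m: True, r: False}
  {r: False, m: False}
  {r: True, m: True}


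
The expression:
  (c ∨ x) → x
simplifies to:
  x ∨ ¬c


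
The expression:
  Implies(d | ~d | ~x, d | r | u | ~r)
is always true.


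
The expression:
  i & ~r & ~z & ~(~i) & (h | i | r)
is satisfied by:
  {i: True, r: False, z: False}


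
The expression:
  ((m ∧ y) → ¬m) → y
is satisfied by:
  {y: True}


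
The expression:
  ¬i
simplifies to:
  ¬i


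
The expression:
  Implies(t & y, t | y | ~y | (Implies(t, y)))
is always true.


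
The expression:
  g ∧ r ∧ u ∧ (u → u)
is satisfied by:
  {r: True, u: True, g: True}


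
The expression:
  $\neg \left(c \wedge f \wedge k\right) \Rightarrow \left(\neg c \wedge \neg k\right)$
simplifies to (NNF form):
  $\left(c \vee \neg k\right) \wedge \left(f \vee \neg k\right) \wedge \left(k \vee \neg c\right)$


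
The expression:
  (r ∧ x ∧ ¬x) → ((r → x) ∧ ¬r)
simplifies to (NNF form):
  True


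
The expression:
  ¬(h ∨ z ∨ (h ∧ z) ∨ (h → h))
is never true.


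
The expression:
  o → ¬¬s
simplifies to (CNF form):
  s ∨ ¬o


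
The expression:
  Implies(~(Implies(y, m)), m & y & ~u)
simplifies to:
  m | ~y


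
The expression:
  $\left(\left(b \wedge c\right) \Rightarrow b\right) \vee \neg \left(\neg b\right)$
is always true.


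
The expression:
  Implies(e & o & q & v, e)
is always true.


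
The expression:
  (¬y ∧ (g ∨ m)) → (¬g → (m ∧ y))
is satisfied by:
  {y: True, g: True, m: False}
  {y: True, m: False, g: False}
  {g: True, m: False, y: False}
  {g: False, m: False, y: False}
  {y: True, g: True, m: True}
  {y: True, m: True, g: False}
  {g: True, m: True, y: False}


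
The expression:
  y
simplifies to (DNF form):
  y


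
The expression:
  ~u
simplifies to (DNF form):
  ~u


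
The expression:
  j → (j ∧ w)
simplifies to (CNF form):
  w ∨ ¬j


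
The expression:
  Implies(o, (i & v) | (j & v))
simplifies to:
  ~o | (i & v) | (j & v)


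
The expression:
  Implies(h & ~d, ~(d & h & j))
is always true.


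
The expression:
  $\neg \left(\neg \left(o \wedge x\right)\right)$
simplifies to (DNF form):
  $o \wedge x$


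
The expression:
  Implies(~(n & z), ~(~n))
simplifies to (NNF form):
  n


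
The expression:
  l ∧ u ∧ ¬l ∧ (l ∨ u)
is never true.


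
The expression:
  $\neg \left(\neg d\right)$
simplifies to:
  $d$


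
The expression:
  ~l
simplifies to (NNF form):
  ~l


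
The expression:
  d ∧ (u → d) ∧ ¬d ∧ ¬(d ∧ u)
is never true.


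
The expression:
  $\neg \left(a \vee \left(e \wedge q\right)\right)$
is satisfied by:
  {e: False, a: False, q: False}
  {q: True, e: False, a: False}
  {e: True, q: False, a: False}


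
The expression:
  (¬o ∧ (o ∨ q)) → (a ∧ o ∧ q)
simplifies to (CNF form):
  o ∨ ¬q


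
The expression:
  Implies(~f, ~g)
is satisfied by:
  {f: True, g: False}
  {g: False, f: False}
  {g: True, f: True}


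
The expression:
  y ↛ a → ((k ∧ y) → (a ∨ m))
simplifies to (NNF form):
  a ∨ m ∨ ¬k ∨ ¬y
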